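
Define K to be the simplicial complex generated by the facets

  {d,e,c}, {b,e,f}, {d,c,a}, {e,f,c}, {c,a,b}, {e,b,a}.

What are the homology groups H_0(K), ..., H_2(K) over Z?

Fix the vertex order a < b < c < d < e < f and write every simplex with vertices in increasing order. Then dim K = 2 and the simplices of K are:

  0-simplices (6): a, b, c, d, e, f
  1-simplices (12): ab, ac, ad, ae, bc, be, bf, cd, ce, cf, de, ef
  2-simplices (6): abc, abe, acd, bef, cde, cef

so the chain groups are C_0 ≅ Z^6, C_1 ≅ Z^12, C_2 ≅ Z^6.

∂_1: C_1 → C_0 maps an edge to its endpoints' difference, ∂[p,q] = q − p.
The resulting 6×12 matrix has rank 5, and its Smith normal form has invariant factors (1,1,1,1,1).

The boundary map ∂_2: C_2 → C_1 sends each 2-simplex [p,q,r] to [q,r] − [p,r] + [p,q]. For instance
  ∂cef = ef − cf + ce,
  ∂abe = be − ae + ab.
The resulting 12×6 matrix has rank 6, and its Smith normal form has invariant factors (1,1,1,1,1,1).

Now H_k = ker ∂_k / im ∂_{k+1}, so:

  H_0: rank C_0 − rank ∂_1 = 6 − 5 = 1, and the invariant factors of ∂_1 are all 1, so H_0 = Z.
  H_1: rank ker ∂_1 − rank ∂_2 = (12 − 5) − 6 = 1, and the invariant factors of ∂_2 are all 1, so H_1 = Z.
  H_2: rank ker ∂_2 − rank ∂_3 = (6 − 6) − 0 = 0, and there is no ∂_3, so H_2 = 0.

H_0 = Z,  H_1 = Z,  H_2 = 0.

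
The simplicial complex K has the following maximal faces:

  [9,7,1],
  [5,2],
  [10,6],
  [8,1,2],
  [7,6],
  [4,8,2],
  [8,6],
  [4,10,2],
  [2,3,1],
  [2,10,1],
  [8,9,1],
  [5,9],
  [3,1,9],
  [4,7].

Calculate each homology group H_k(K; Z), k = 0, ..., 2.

H_0 ≅ Z,  H_1 ≅ Z^4,  H_2 = 0.

Take the total order 1 < 2 < 3 < 4 < 5 < 6 < 7 < 8 < 9 < 10 on the vertex set. Then K (dimension 2) consists of the simplices:

  0-simplices (10): [1], [2], [3], [4], [5], [6], [7], [8], [9], [10]
  1-simplices (21): [1,2], [1,3], [1,7], [1,8], [1,9], [1,10], [2,3], [2,4], [2,5], [2,8], [2,10], [3,9], [4,7], [4,8], [4,10], [5,9], [6,7], [6,8], [6,10], [7,9], [8,9]
  2-simplices (8): [1,2,3], [1,2,8], [1,2,10], [1,3,9], [1,7,9], [1,8,9], [2,4,8], [2,4,10]

giving chain groups C_0 ≅ Z^10, C_1 ≅ Z^21, C_2 ≅ Z^8.

Boundary ∂_1: C_1 → C_0 maps an edge to its endpoints' difference, ∂[p,q] = q − p.
The 10×21 boundary matrix has rank 9 and Smith normal form diag(1,1,1,1,1,1,1,1,1).

Boundary ∂_2: C_2 → C_1 acts by ∂[p,q,r] = [q,r] − [p,r] + [p,q]. For instance
  ∂[1,8,9] = [8,9] − [1,9] + [1,8],
  ∂[1,3,9] = [3,9] − [1,9] + [1,3].
The resulting 21×8 matrix has rank 8, and its Smith normal form has invariant factors (1,1,1,1,1,1,1,1).

From H_k ≅ ker(∂_k) / im(∂_{k+1}) we obtain:

  H_0: rank C_0 − rank ∂_1 = 10 − 9 = 1, and the invariant factors of ∂_1 are all 1, so H_0 = Z.
  H_1: rank ker ∂_1 − rank ∂_2 = (21 − 9) − 8 = 4, and the invariant factors of ∂_2 are all 1, so H_1 = Z^4.
  H_2: rank ker ∂_2 − rank ∂_3 = (8 − 8) − 0 = 0, and there is no ∂_3, so H_2 = 0.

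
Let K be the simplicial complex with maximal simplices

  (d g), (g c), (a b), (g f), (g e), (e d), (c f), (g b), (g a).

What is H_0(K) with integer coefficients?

H_0 ≅ Z.

K has 7 vertices, 9 edges.
rank ∂_0 = 0, rank ∂_1 = 6 ⇒ b_0 = 7 − 0 − 6 = 1; all invariant factors of ∂_1 are 1 so no torsion. So H_0 = Z.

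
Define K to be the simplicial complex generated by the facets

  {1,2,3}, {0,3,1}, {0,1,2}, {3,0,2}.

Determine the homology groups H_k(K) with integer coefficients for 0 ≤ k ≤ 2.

We work with the vertex ordering 0 < 1 < 2 < 3. The simplices of K, each written with vertices in increasing order, are:

  0-simplices (4): [0], [1], [2], [3]
  1-simplices (6): [0,1], [0,2], [0,3], [1,2], [1,3], [2,3]
  2-simplices (4): [0,1,2], [0,1,3], [0,2,3], [1,2,3]

so the chain groups are C_0 ≅ Z^4, C_1 ≅ Z^6, C_2 ≅ Z^4.

∂_1: C_1 → C_0 sends each edge [p,q] (with p < q) to q − p.
The 4×6 boundary matrix has rank 3 and Smith normal form diag(1,1,1).

∂_2: C_2 → C_1 maps a triangle to the signed sum of its edges. For instance
  ∂[1,2,3] = [2,3] − [1,3] + [1,2],
  ∂[0,1,3] = [1,3] − [0,3] + [0,1].
The 6×4 boundary matrix has rank 3 and Smith normal form diag(1,1,1).

Now H_k = ker ∂_k / im ∂_{k+1}, so:

  H_0: rank C_0 − rank ∂_1 = 4 − 3 = 1, and the invariant factors of ∂_1 are all 1, so H_0 ≅ Z.
  H_1: rank ker ∂_1 − rank ∂_2 = (6 − 3) − 3 = 0, and the invariant factors of ∂_2 are all 1, so H_1 ≅ 0.
  H_2: rank ker ∂_2 − rank ∂_3 = (4 − 3) − 0 = 1, and there is no ∂_3, so H_2 ≅ Z.

As a check, the Euler characteristic is 4 − 6 + 4 = 2, which agrees with 1 − 0 + 1 = 2.

H_0 = Z,  H_1 = 0,  H_2 = Z.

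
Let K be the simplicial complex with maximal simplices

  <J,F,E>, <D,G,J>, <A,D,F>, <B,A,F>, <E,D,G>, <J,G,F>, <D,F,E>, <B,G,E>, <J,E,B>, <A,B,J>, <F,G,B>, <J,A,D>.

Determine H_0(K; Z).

We work with the vertex ordering A < B < D < E < F < G < J. The simplices of K, each written with vertices in increasing order, are:

  0-simplices (7): A, B, D, E, F, G, J
  1-simplices (18): AB, AD, AF, AJ, BE, BF, BG, BJ, DE, DF, DG, DJ, EF, EG, EJ, FG, FJ, GJ
  2-simplices (12): ABF, ABJ, ADF, ADJ, BEG, BEJ, BFG, DEF, DEG, DGJ, EFJ, FGJ

giving chain groups C_0 ≅ Z^7, C_1 ≅ Z^18, C_2 ≅ Z^12.

Boundary ∂_1: C_1 → C_0 is given by ∂[p,q] = [q] − [p]. For instance
  ∂BE = E − B.
The resulting 7×18 matrix has rank 6, and its Smith normal form has invariant factors (1,1,1,1,1,1).

∂_2: C_2 → C_1 maps a triangle to the signed sum of its edges. For instance
  ∂ABF = BF − AF + AB,
  ∂EFJ = FJ − EJ + EF.
This gives a 18×12 integer matrix of rank 12; reducing to Smith normal form yields diagonal entries (1,1,1,1,1,1,1,1,1,1,1,2).

Computing H_k = (kernel of ∂_k) / (image of ∂_{k+1}):

  H_0: rank C_0 − rank ∂_1 = 7 − 6 = 1, and the invariant factors of ∂_1 are all 1, so H_0 = Z.

(K is a triangulation of the real projective plane RP^2.)

H_0 ≅ Z.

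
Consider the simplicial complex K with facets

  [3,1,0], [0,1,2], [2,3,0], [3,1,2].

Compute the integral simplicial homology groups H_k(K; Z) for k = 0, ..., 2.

Take the total order 0 < 1 < 2 < 3 on the vertex set. Then K (dimension 2) consists of the simplices:

  0-simplices (4): [0], [1], [2], [3]
  1-simplices (6): [0,1], [0,2], [0,3], [1,2], [1,3], [2,3]
  2-simplices (4): [0,1,2], [0,1,3], [0,2,3], [1,2,3]

giving chain groups C_0 ≅ Z^4, C_1 ≅ Z^6, C_2 ≅ Z^4.

∂_1: C_1 → C_0 is given by ∂[p,q] = [q] − [p]. For instance
  ∂[1,3] = [3] − [1].
This gives a 4×6 integer matrix of rank 3; reducing to Smith normal form yields diagonal entries (1,1,1).

Boundary ∂_2: C_2 → C_1 sends each 2-simplex [p,q,r] to [q,r] − [p,r] + [p,q]. For instance
  ∂[1,2,3] = [2,3] − [1,3] + [1,2],
  ∂[0,1,3] = [1,3] − [0,3] + [0,1].
As a 6×4 matrix over Z this has rank 3, with invariant factors (1,1,1).

Reading off H_k = ker ∂_k / im ∂_{k+1}:

  H_0: rank C_0 − rank ∂_1 = 4 − 3 = 1, and the invariant factors of ∂_1 are all 1, so H_0 ≅ Z.
  H_1: rank ker ∂_1 − rank ∂_2 = (6 − 3) − 3 = 0, and the invariant factors of ∂_2 are all 1, so H_1 ≅ 0.
  H_2: rank ker ∂_2 − rank ∂_3 = (4 − 3) − 0 = 1, and there is no ∂_3, so H_2 ≅ Z.

As a check, the Euler characteristic is 4 − 6 + 4 = 2, which agrees with 1 − 0 + 1 = 2.

H_0 ≅ Z,  H_1 = 0,  H_2 ≅ Z.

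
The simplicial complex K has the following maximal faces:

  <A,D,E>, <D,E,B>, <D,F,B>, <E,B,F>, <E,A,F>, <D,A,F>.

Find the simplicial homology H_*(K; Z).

Fix the vertex order A < B < D < E < F and write every simplex with vertices in increasing order. Then dim K = 2 and the simplices of K are:

  0-simplices (5): A, B, D, E, F
  1-simplices (9): AD, AE, AF, BD, BE, BF, DE, DF, EF
  2-simplices (6): ADE, ADF, AEF, BDE, BDF, BEF

so the chain groups are C_0 ≅ Z^5, C_1 ≅ Z^9, C_2 ≅ Z^6.

The boundary map ∂_1: C_1 → C_0 maps an edge to its endpoints' difference, ∂[p,q] = q − p. For instance
  ∂AD = D − A.
The resulting 5×9 matrix has rank 4, and its Smith normal form has invariant factors (1,1,1,1).

Boundary ∂_2: C_2 → C_1 sends each 2-simplex [p,q,r] to [q,r] − [p,r] + [p,q]. For instance
  ∂ADE = DE − AE + AD,
  ∂ADF = DF − AF + AD.
As a 9×6 matrix over Z this has rank 5, with invariant factors (1,1,1,1,1).

Reading off H_k = ker ∂_k / im ∂_{k+1}:

  H_0: rank C_0 − rank ∂_1 = 5 − 4 = 1, and the invariant factors of ∂_1 are all 1, so H_0 = Z.
  H_1: rank ker ∂_1 − rank ∂_2 = (9 − 4) − 5 = 0, and the invariant factors of ∂_2 are all 1, so H_1 = 0.
  H_2: rank ker ∂_2 − rank ∂_3 = (6 − 5) − 0 = 1, and there is no ∂_3, so H_2 = Z.

(K is a triangulation of the 2-sphere S^2.)

H_0 = Z,  H_1 = 0,  H_2 = Z.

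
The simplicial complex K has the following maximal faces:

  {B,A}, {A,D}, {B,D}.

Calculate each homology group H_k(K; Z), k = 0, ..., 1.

H_0 ≅ Z,  H_1 ≅ Z.

K has 3 vertices, 3 edges.
rank ∂_0 = 0, rank ∂_1 = 2 ⇒ b_0 = 3 − 0 − 2 = 1; all invariant factors of ∂_1 are 1 so no torsion. So H_0 = Z.
rank ∂_1 = 2, rank ∂_2 = 0 ⇒ b_1 = 3 − 2 − 0 = 1. So H_1 = Z.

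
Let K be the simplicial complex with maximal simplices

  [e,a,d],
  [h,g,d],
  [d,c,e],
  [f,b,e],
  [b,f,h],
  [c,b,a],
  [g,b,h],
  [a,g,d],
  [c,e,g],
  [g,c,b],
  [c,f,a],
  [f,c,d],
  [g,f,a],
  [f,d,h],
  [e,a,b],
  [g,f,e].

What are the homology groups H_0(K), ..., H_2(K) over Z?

H_0 = Z,  H_1 = Z^2,  H_2 = Z.

We work with the vertex ordering a < b < c < d < e < f < g < h. The simplices of K, each written with vertices in increasing order, are:

  0-simplices (8): a, b, c, d, e, f, g, h
  1-simplices (24): ab, ac, ad, ae, af, ag, bc, be, bf, bg, bh, cd, ce, cf, cg, de, df, dg, dh, ef, eg, fg, fh, gh
  2-simplices (16): abc, abe, acf, ade, adg, afg, bcg, bef, bfh, bgh, cde, cdf, ceg, dfh, dgh, efg

so the chain groups are C_0 ≅ Z^8, C_1 ≅ Z^24, C_2 ≅ Z^16.

Boundary ∂_1: C_1 → C_0 sends each edge [p,q] (with p < q) to q − p. For instance
  ∂ce = e − c.
This gives a 8×24 integer matrix of rank 7; reducing to Smith normal form yields diagonal entries (1,1,1,1,1,1,1).

Boundary ∂_2: C_2 → C_1 acts by ∂[p,q,r] = [q,r] − [p,r] + [p,q]. For instance
  ∂abe = be − ae + ab,
  ∂efg = fg − eg + ef.
The resulting 24×16 matrix has rank 15, and its Smith normal form has invariant factors (1,1,1,1,1,1,1,1,1,1,1,1,1,1,1).

From H_k ≅ ker(∂_k) / im(∂_{k+1}) we obtain:

  H_0: rank C_0 − rank ∂_1 = 8 − 7 = 1, and the invariant factors of ∂_1 are all 1, so H_0 ≅ Z.
  H_1: rank ker ∂_1 − rank ∂_2 = (24 − 7) − 15 = 2, and the invariant factors of ∂_2 are all 1, so H_1 ≅ Z^2.
  H_2: rank ker ∂_2 − rank ∂_3 = (16 − 15) − 0 = 1, and there is no ∂_3, so H_2 ≅ Z.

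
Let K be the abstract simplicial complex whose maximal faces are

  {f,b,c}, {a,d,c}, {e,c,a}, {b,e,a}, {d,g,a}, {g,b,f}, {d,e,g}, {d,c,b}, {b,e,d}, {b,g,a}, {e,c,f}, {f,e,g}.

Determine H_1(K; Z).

Take the total order a < b < c < d < e < f < g on the vertex set. Then K (dimension 2) consists of the simplices:

  0-simplices (7): a, b, c, d, e, f, g
  1-simplices (18): ab, ac, ad, ae, ag, bc, bd, be, bf, bg, cd, ce, cf, de, dg, ef, eg, fg
  2-simplices (12): abe, abg, acd, ace, adg, bcd, bcf, bde, bfg, cef, deg, efg

so the chain groups are C_0 ≅ Z^7, C_1 ≅ Z^18, C_2 ≅ Z^12.

The boundary map ∂_1: C_1 → C_0 is given by ∂[p,q] = [q] − [p]. For instance
  ∂de = e − d.
This gives a 7×18 integer matrix of rank 6; reducing to Smith normal form yields diagonal entries (1,1,1,1,1,1).

∂_2: C_2 → C_1 sends each 2-simplex [p,q,r] to [q,r] − [p,r] + [p,q]. For instance
  ∂bcf = cf − bf + bc,
  ∂bfg = fg − bg + bf.
The resulting 18×12 matrix has rank 12, and its Smith normal form has invariant factors (1,1,1,1,1,1,1,1,1,1,1,2).

From H_k ≅ ker(∂_k) / im(∂_{k+1}) we obtain:

  H_1: rank ker ∂_1 − rank ∂_2 = (18 − 6) − 12 = 0, and ∂_2 has invariant factor 2 > 1, so H_1 ≅ Z/2Z.

H_1 ≅ Z/2Z.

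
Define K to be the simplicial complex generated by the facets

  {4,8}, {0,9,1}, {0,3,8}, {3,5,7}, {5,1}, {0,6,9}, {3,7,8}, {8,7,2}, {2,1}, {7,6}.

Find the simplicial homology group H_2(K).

H_2 ≅ 0.

Order the vertices as 0 < 1 < 2 < 3 < 4 < 5 < 6 < 7 < 8 < 9. Listing each simplex with vertices in this order, K has dimension 2 with simplices:

  0-simplices (10): [0], [1], [2], [3], [4], [5], [6], [7], [8], [9]
  1-simplices (18): [0,1], [0,3], [0,6], [0,8], [0,9], [1,2], [1,5], [1,9], [2,7], [2,8], [3,5], [3,7], [3,8], [4,8], [5,7], [6,7], [6,9], [7,8]
  2-simplices (6): [0,1,9], [0,3,8], [0,6,9], [2,7,8], [3,5,7], [3,7,8]

giving chain groups C_0 ≅ Z^10, C_1 ≅ Z^18, C_2 ≅ Z^6.

∂_1: C_1 → C_0 maps an edge to its endpoints' difference, ∂[p,q] = q − p.
The 10×18 boundary matrix has rank 9 and Smith normal form diag(1,1,1,1,1,1,1,1,1).

Boundary ∂_2: C_2 → C_1 maps a triangle to the signed sum of its edges. For instance
  ∂[0,3,8] = [3,8] − [0,8] + [0,3],
  ∂[3,5,7] = [5,7] − [3,7] + [3,5].
The 18×6 boundary matrix has rank 6 and Smith normal form diag(1,1,1,1,1,1).

Reading off H_k = ker ∂_k / im ∂_{k+1}:

  H_2: rank ker ∂_2 − rank ∂_3 = (6 − 6) − 0 = 0, and there is no ∂_3, so H_2 ≅ 0.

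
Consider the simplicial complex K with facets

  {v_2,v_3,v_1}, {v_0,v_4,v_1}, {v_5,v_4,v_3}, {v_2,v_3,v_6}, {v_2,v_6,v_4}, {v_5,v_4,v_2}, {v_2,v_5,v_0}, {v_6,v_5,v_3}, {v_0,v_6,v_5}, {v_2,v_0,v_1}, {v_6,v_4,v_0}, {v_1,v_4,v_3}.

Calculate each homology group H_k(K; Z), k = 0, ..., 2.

H_0 ≅ Z,  H_1 ≅ Z/2,  H_2 = 0.

Take the total order v_0 < v_1 < v_2 < v_3 < v_4 < v_5 < v_6 on the vertex set. Then K (dimension 2) consists of the simplices:

  0-simplices (7): [v_0], [v_1], [v_2], [v_3], [v_4], [v_5], [v_6]
  1-simplices (18): (18 of them)
  2-simplices (12): (12 of them)

so the chain groups are C_0 ≅ Z^7, C_1 ≅ Z^18, C_2 ≅ Z^12.

Boundary ∂_1: C_1 → C_0 maps an edge to its endpoints' difference, ∂[p,q] = q − p.
This gives a 7×18 integer matrix of rank 6; reducing to Smith normal form yields diagonal entries (1,1,1,1,1,1).

Boundary ∂_2: C_2 → C_1 acts by ∂[p,q,r] = [q,r] − [p,r] + [p,q]. For instance
  ∂[v_0,v_5,v_6] = [v_5,v_6] − [v_0,v_6] + [v_0,v_5],
  ∂[v_2,v_4,v_6] = [v_4,v_6] − [v_2,v_6] + [v_2,v_4].
This gives a 18×12 integer matrix of rank 12; reducing to Smith normal form yields diagonal entries (1,1,1,1,1,1,1,1,1,1,1,2).

From H_k ≅ ker(∂_k) / im(∂_{k+1}) we obtain:

  H_0: rank C_0 − rank ∂_1 = 7 − 6 = 1, and the invariant factors of ∂_1 are all 1, so H_0 = Z.
  H_1: rank ker ∂_1 − rank ∂_2 = (18 − 6) − 12 = 0, and ∂_2 has invariant factor 2 > 1, so H_1 = Z/2.
  H_2: rank ker ∂_2 − rank ∂_3 = (12 − 12) − 0 = 0, and there is no ∂_3, so H_2 = 0.

(K is a triangulation of the real projective plane RP^2.)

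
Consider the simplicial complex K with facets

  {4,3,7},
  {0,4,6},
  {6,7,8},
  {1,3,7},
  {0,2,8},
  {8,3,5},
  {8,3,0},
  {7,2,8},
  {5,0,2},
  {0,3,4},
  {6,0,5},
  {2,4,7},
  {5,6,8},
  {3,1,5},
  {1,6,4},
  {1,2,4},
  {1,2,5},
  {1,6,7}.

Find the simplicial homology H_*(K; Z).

We work with the vertex ordering 0 < 1 < 2 < 3 < 4 < 5 < 6 < 7 < 8. The simplices of K, each written with vertices in increasing order, are:

  0-simplices (9): [0], [1], [2], [3], [4], [5], [6], [7], [8]
  1-simplices (27): (27 of them)
  2-simplices (18): [0,2,5], [0,2,8], [0,3,4], [0,3,8], [0,4,6], [0,5,6], [1,2,4], [1,2,5], [1,3,5], [1,3,7], [1,4,6], [1,6,7], [2,4,7], [2,7,8], [3,4,7], [3,5,8], [5,6,8], [6,7,8]

so the chain groups are C_0 ≅ Z^9, C_1 ≅ Z^27, C_2 ≅ Z^18.

∂_1: C_1 → C_0 is given by ∂[p,q] = [q] − [p].
As a 9×27 matrix over Z this has rank 8, with invariant factors (1,1,1,1,1,1,1,1).

∂_2: C_2 → C_1 acts by ∂[p,q,r] = [q,r] − [p,r] + [p,q]. For instance
  ∂[0,4,6] = [4,6] − [0,6] + [0,4],
  ∂[5,6,8] = [6,8] − [5,8] + [5,6].
The resulting 27×18 matrix has rank 18, and its Smith normal form has invariant factors (1,1,1,1,1,1,1,1,1,1,1,1,1,1,1,1,1,2).

From H_k ≅ ker(∂_k) / im(∂_{k+1}) we obtain:

  H_0: rank C_0 − rank ∂_1 = 9 − 8 = 1, and the invariant factors of ∂_1 are all 1, so H_0 ≅ Z.
  H_1: rank ker ∂_1 − rank ∂_2 = (27 − 8) − 18 = 1, and ∂_2 has invariant factor 2 > 1, so H_1 ≅ Z ⊕ Z/2.
  H_2: rank ker ∂_2 − rank ∂_3 = (18 − 18) − 0 = 0, and there is no ∂_3, so H_2 ≅ 0.

As a check, the Euler characteristic is 9 − 27 + 18 = 0, which agrees with 1 − 1 + 0 = 0.

H_0 = Z,  H_1 = Z ⊕ Z/2,  H_2 = 0.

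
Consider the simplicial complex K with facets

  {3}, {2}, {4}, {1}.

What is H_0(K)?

H_0 = Z^4.

Take the total order 1 < 2 < 3 < 4 on the vertex set. Then K (dimension 0) consists of the simplices:

  0-simplices (4): [1], [2], [3], [4]

so the chain groups are C_0 ≅ Z^4.

Reading off H_k = ker ∂_k / im ∂_{k+1}:

  H_0: rank C_0 − rank ∂_1 = 4 − 0 = 4, and there is no ∂_1, so H_0 = Z^4.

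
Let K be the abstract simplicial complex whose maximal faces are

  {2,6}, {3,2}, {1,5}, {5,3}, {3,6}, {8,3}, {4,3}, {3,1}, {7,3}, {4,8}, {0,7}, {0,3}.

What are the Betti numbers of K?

b_0 = 1, b_1 = 4.

K has 9 vertices, 12 edges.
rank ∂_0 = 0, rank ∂_1 = 8 ⇒ b_0 = 9 − 0 − 8 = 1; all invariant factors of ∂_1 are 1 so no torsion. So H_0 = Z.
rank ∂_1 = 8, rank ∂_2 = 0 ⇒ b_1 = 12 − 8 − 0 = 4. So H_1 = Z^4.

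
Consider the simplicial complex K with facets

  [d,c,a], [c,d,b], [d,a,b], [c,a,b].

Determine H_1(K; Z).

K has 4 vertices, 6 edges, 4 triangles.
rank ∂_1 = 3, rank ∂_2 = 3 ⇒ b_1 = 6 − 3 − 3 = 0; all invariant factors of ∂_2 are 1 so no torsion. So H_1 ≅ 0.

H_1 ≅ 0.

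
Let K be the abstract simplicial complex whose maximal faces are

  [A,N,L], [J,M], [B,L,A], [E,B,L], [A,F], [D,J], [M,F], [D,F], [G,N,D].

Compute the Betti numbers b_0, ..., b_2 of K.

b_0 = 1, b_1 = 2, b_2 = 0.

We work with the vertex ordering A < B < D < E < F < G < J < L < M < N. The simplices of K, each written with vertices in increasing order, are:

  0-simplices (10): A, B, D, E, F, G, J, L, M, N
  1-simplices (15): AB, AF, AL, AN, BE, BL, DF, DG, DJ, DN, EL, FM, GN, JM, LN
  2-simplices (4): ABL, ALN, BEL, DGN

so the chain groups are C_0 ≅ Z^10, C_1 ≅ Z^15, C_2 ≅ Z^4.

The boundary map ∂_1: C_1 → C_0 maps an edge to its endpoints' difference, ∂[p,q] = q − p. For instance
  ∂AL = L − A.
The 10×15 boundary matrix has rank 9 and Smith normal form diag(1,1,1,1,1,1,1,1,1).

The boundary map ∂_2: C_2 → C_1 acts by ∂[p,q,r] = [q,r] − [p,r] + [p,q]. For instance
  ∂DGN = GN − DN + DG,
  ∂BEL = EL − BL + BE.
As a 15×4 matrix over Z this has rank 4, with invariant factors (1,1,1,1).

Now H_k = ker ∂_k / im ∂_{k+1}, so:

  H_0: rank C_0 − rank ∂_1 = 10 − 9 = 1, and the invariant factors of ∂_1 are all 1, so H_0 = Z.
  H_1: rank ker ∂_1 − rank ∂_2 = (15 − 9) − 4 = 2, and the invariant factors of ∂_2 are all 1, so H_1 = Z^2.
  H_2: rank ker ∂_2 − rank ∂_3 = (4 − 4) − 0 = 0, and there is no ∂_3, so H_2 = 0.

As a check, the Euler characteristic is 10 − 15 + 4 = -1, which agrees with 1 − 2 + 0 = -1.

Hence the Betti numbers are b_0 = 1, b_1 = 2, b_2 = 0.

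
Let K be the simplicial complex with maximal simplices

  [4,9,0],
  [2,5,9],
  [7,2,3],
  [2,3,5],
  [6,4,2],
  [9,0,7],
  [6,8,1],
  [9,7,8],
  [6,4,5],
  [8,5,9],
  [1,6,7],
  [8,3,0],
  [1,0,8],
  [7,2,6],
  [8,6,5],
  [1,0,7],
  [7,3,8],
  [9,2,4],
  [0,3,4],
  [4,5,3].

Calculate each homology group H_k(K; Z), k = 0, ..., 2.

H_0 ≅ Z,  H_1 ≅ Z ⊕ Z/2,  H_2 = 0.

Order the vertices as 0 < 1 < 2 < 3 < 4 < 5 < 6 < 7 < 8 < 9. Listing each simplex with vertices in this order, K has dimension 2 with simplices:

  0-simplices (10): [0], [1], [2], [3], [4], [5], [6], [7], [8], [9]
  1-simplices (30): (30 of them)
  2-simplices (20): (20 of them)

so the chain groups are C_0 ≅ Z^10, C_1 ≅ Z^30, C_2 ≅ Z^20.

∂_1: C_1 → C_0 is given by ∂[p,q] = [q] − [p].
The resulting 10×30 matrix has rank 9, and its Smith normal form has invariant factors (1,1,1,1,1,1,1,1,1).

The boundary map ∂_2: C_2 → C_1 sends each 2-simplex [p,q,r] to [q,r] − [p,r] + [p,q]. For instance
  ∂[0,7,9] = [7,9] − [0,9] + [0,7],
  ∂[0,4,9] = [4,9] − [0,9] + [0,4].
As a 30×20 matrix over Z this has rank 20, with invariant factors (1,1,1,1,1,1,1,1,1,1,1,1,1,1,1,1,1,1,1,2).

Now H_k = ker ∂_k / im ∂_{k+1}, so:

  H_0: rank C_0 − rank ∂_1 = 10 − 9 = 1, and the invariant factors of ∂_1 are all 1, so H_0 ≅ Z.
  H_1: rank ker ∂_1 − rank ∂_2 = (30 − 9) − 20 = 1, and ∂_2 has invariant factor 2 > 1, so H_1 ≅ Z ⊕ Z/2.
  H_2: rank ker ∂_2 − rank ∂_3 = (20 − 20) − 0 = 0, and there is no ∂_3, so H_2 ≅ 0.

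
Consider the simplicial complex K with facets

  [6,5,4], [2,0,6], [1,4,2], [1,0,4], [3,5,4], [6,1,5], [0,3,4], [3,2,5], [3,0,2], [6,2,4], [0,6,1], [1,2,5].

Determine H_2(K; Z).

H_2 ≅ 0.

Take the total order 0 < 1 < 2 < 3 < 4 < 5 < 6 on the vertex set. Then K (dimension 2) consists of the simplices:

  0-simplices (7): [0], [1], [2], [3], [4], [5], [6]
  1-simplices (18): [0,1], [0,2], [0,3], [0,4], [0,6], [1,2], [1,4], [1,5], [1,6], [2,3], [2,4], [2,5], [2,6], [3,4], [3,5], [4,5], [4,6], [5,6]
  2-simplices (12): [0,1,4], [0,1,6], [0,2,3], [0,2,6], [0,3,4], [1,2,4], [1,2,5], [1,5,6], [2,3,5], [2,4,6], [3,4,5], [4,5,6]

Hence C_0 ≅ Z^7, C_1 ≅ Z^18, C_2 ≅ Z^12.

The boundary map ∂_1: C_1 → C_0 maps an edge to its endpoints' difference, ∂[p,q] = q − p.
As a 7×18 matrix over Z this has rank 6, with invariant factors (1,1,1,1,1,1).

∂_2: C_2 → C_1 maps a triangle to the signed sum of its edges. For instance
  ∂[0,1,4] = [1,4] − [0,4] + [0,1],
  ∂[2,3,5] = [3,5] − [2,5] + [2,3].
This gives a 18×12 integer matrix of rank 12; reducing to Smith normal form yields diagonal entries (1,1,1,1,1,1,1,1,1,1,1,2).

Now H_k = ker ∂_k / im ∂_{k+1}, so:

  H_2: rank ker ∂_2 − rank ∂_3 = (12 − 12) − 0 = 0, and there is no ∂_3, so H_2 ≅ 0.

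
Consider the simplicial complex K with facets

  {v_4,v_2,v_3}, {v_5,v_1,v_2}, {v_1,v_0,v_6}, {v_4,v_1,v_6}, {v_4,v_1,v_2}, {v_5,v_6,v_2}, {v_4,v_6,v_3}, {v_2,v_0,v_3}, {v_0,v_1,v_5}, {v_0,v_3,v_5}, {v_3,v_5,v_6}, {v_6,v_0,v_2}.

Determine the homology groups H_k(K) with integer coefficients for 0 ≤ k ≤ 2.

H_0 ≅ Z,  H_1 ≅ Z/2,  H_2 = 0.

K has 7 vertices, 18 edges, 12 triangles.
rank ∂_0 = 0, rank ∂_1 = 6 ⇒ b_0 = 7 − 0 − 6 = 1; all invariant factors of ∂_1 are 1 so no torsion. So H_0 ≅ Z.
rank ∂_1 = 6, rank ∂_2 = 12 ⇒ b_1 = 18 − 6 − 12 = 0; ∂_2 has invariant factor(s) [2] giving torsion. So H_1 ≅ Z/2.
rank ∂_2 = 12, rank ∂_3 = 0 ⇒ b_2 = 12 − 12 − 0 = 0. So H_2 ≅ 0.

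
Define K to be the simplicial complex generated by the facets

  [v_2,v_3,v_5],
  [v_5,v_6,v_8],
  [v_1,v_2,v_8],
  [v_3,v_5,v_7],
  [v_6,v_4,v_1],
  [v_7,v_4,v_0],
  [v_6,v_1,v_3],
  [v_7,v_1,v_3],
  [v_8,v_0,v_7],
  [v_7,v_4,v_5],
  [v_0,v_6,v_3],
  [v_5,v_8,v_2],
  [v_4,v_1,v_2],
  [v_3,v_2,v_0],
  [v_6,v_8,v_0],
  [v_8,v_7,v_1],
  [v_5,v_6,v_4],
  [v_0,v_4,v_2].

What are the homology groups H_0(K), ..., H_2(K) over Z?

Take the total order v_0 < v_1 < v_2 < v_3 < v_4 < v_5 < v_6 < v_7 < v_8 on the vertex set. Then K (dimension 2) consists of the simplices:

  0-simplices (9): [v_0], [v_1], [v_2], [v_3], [v_4], [v_5], [v_6], [v_7], [v_8]
  1-simplices (27): (27 of them)
  2-simplices (18): (18 of them)

giving chain groups C_0 ≅ Z^9, C_1 ≅ Z^27, C_2 ≅ Z^18.

Boundary ∂_1: C_1 → C_0 maps an edge to its endpoints' difference, ∂[p,q] = q − p. For instance
  ∂[v_0,v_6] = [v_6] − [v_0].
The 9×27 boundary matrix has rank 8 and Smith normal form diag(1,1,1,1,1,1,1,1).

The boundary map ∂_2: C_2 → C_1 acts by ∂[p,q,r] = [q,r] − [p,r] + [p,q]. For instance
  ∂[v_1,v_7,v_8] = [v_7,v_8] − [v_1,v_8] + [v_1,v_7],
  ∂[v_5,v_6,v_8] = [v_6,v_8] − [v_5,v_8] + [v_5,v_6].
This gives a 27×18 integer matrix of rank 17; reducing to Smith normal form yields diagonal entries (1,1,1,1,1,1,1,1,1,1,1,1,1,1,1,1,1).

From H_k ≅ ker(∂_k) / im(∂_{k+1}) we obtain:

  H_0: rank C_0 − rank ∂_1 = 9 − 8 = 1, and the invariant factors of ∂_1 are all 1, so H_0 ≅ Z.
  H_1: rank ker ∂_1 − rank ∂_2 = (27 − 8) − 17 = 2, and the invariant factors of ∂_2 are all 1, so H_1 ≅ Z^2.
  H_2: rank ker ∂_2 − rank ∂_3 = (18 − 17) − 0 = 1, and there is no ∂_3, so H_2 ≅ Z.

(K is a triangulation of the torus T^2.)

H_0 ≅ Z,  H_1 ≅ Z^2,  H_2 ≅ Z.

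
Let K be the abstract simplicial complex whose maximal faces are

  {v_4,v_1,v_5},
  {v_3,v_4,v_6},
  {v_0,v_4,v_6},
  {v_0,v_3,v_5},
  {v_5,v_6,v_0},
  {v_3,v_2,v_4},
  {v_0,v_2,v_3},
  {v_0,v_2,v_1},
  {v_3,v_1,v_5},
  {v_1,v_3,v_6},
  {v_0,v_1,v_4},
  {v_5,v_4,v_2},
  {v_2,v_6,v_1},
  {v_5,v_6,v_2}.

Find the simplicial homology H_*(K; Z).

H_0 ≅ Z,  H_1 ≅ Z^2,  H_2 ≅ Z.

We work with the vertex ordering v_0 < v_1 < v_2 < v_3 < v_4 < v_5 < v_6. The simplices of K, each written with vertices in increasing order, are:

  0-simplices (7): [v_0], [v_1], [v_2], [v_3], [v_4], [v_5], [v_6]
  1-simplices (21): (21 of them)
  2-simplices (14): (14 of them)

Hence C_0 ≅ Z^7, C_1 ≅ Z^21, C_2 ≅ Z^14.

∂_1: C_1 → C_0 is given by ∂[p,q] = [q] − [p]. For instance
  ∂[v_1,v_5] = [v_5] − [v_1].
The resulting 7×21 matrix has rank 6, and its Smith normal form has invariant factors (1,1,1,1,1,1).

∂_2: C_2 → C_1 acts by ∂[p,q,r] = [q,r] − [p,r] + [p,q]. For instance
  ∂[v_2,v_4,v_5] = [v_4,v_5] − [v_2,v_5] + [v_2,v_4],
  ∂[v_0,v_3,v_5] = [v_3,v_5] − [v_0,v_5] + [v_0,v_3].
The 21×14 boundary matrix has rank 13 and Smith normal form diag(1,1,1,1,1,1,1,1,1,1,1,1,1).

Computing H_k = (kernel of ∂_k) / (image of ∂_{k+1}):

  H_0: rank C_0 − rank ∂_1 = 7 − 6 = 1, and the invariant factors of ∂_1 are all 1, so H_0 = Z.
  H_1: rank ker ∂_1 − rank ∂_2 = (21 − 6) − 13 = 2, and the invariant factors of ∂_2 are all 1, so H_1 = Z^2.
  H_2: rank ker ∂_2 − rank ∂_3 = (14 − 13) − 0 = 1, and there is no ∂_3, so H_2 = Z.

As a check, the Euler characteristic is 7 − 21 + 14 = 0, which agrees with 1 − 2 + 1 = 0.
(K is a triangulation of the torus T^2.)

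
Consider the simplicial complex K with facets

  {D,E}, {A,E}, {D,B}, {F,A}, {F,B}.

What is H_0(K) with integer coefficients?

Take the total order A < B < D < E < F on the vertex set. Then K (dimension 1) consists of the simplices:

  0-simplices (5): A, B, D, E, F
  1-simplices (5): AE, AF, BD, BF, DE

so the chain groups are C_0 ≅ Z^5, C_1 ≅ Z^5.

The boundary map ∂_1: C_1 → C_0 sends each edge [p,q] (with p < q) to q − p. For instance
  ∂AE = E − A.
The 5×5 boundary matrix has rank 4 and Smith normal form diag(1,1,1,1).

Reading off H_k = ker ∂_k / im ∂_{k+1}:

  H_0: rank C_0 − rank ∂_1 = 5 − 4 = 1, and the invariant factors of ∂_1 are all 1, so H_0 = Z.

(K is a triangulation of the circle S^1.)

H_0 = Z.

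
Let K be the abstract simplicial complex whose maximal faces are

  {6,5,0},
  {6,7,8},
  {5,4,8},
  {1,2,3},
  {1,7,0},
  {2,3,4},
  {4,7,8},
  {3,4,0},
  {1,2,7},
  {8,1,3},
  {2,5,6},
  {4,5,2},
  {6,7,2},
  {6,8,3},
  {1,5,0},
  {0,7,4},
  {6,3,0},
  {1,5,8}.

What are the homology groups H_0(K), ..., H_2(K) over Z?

K has 9 vertices, 27 edges, 18 triangles.
rank ∂_0 = 0, rank ∂_1 = 8 ⇒ b_0 = 9 − 0 − 8 = 1; all invariant factors of ∂_1 are 1 so no torsion. So H_0 ≅ Z.
rank ∂_1 = 8, rank ∂_2 = 17 ⇒ b_1 = 27 − 8 − 17 = 2; all invariant factors of ∂_2 are 1 so no torsion. So H_1 ≅ Z^2.
rank ∂_2 = 17, rank ∂_3 = 0 ⇒ b_2 = 18 − 17 − 0 = 1. So H_2 ≅ Z.

H_0 = Z,  H_1 = Z^2,  H_2 = Z.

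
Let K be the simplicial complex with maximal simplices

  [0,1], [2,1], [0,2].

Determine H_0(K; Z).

Take the total order 0 < 1 < 2 on the vertex set. Then K (dimension 1) consists of the simplices:

  0-simplices (3): [0], [1], [2]
  1-simplices (3): [0,1], [0,2], [1,2]

so the chain groups are C_0 ≅ Z^3, C_1 ≅ Z^3.

The boundary map ∂_1: C_1 → C_0 is given by ∂[p,q] = [q] − [p].
This gives a 3×3 integer matrix of rank 2; reducing to Smith normal form yields diagonal entries (1,1).

Computing H_k = (kernel of ∂_k) / (image of ∂_{k+1}):

  H_0: rank C_0 − rank ∂_1 = 3 − 2 = 1, and the invariant factors of ∂_1 are all 1, so H_0 = Z.

(K is a triangulation of the circle S^1.)

H_0 ≅ Z.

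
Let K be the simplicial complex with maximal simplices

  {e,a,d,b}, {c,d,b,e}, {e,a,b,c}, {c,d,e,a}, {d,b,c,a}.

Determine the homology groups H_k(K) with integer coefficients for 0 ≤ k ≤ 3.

H_0 = Z,  H_1 = 0,  H_2 = 0,  H_3 = Z.

We work with the vertex ordering a < b < c < d < e. The simplices of K, each written with vertices in increasing order, are:

  0-simplices (5): a, b, c, d, e
  1-simplices (10): ab, ac, ad, ae, bc, bd, be, cd, ce, de
  2-simplices (10): abc, abd, abe, acd, ace, ade, bcd, bce, bde, cde
  3-simplices (5): abcd, abce, abde, acde, bcde

giving chain groups C_0 ≅ Z^5, C_1 ≅ Z^10, C_2 ≅ Z^10, C_3 ≅ Z^5.

The boundary map ∂_1: C_1 → C_0 maps an edge to its endpoints' difference, ∂[p,q] = q − p.
As a 5×10 matrix over Z this has rank 4, with invariant factors (1,1,1,1).

∂_2: C_2 → C_1 sends each 2-simplex [p,q,r] to [q,r] − [p,r] + [p,q]. For instance
  ∂bce = ce − be + bc,
  ∂bde = de − be + bd.
As a 10×10 matrix over Z this has rank 6, with invariant factors (1,1,1,1,1,1).

∂_3: C_3 → C_2 sends each 3-simplex σ to the alternating sum Σ_i (−1)^i (σ with its i-th vertex removed). For instance
  ∂abce = bce − ace + abe − abc,
  ∂bcde = cde − bde + bce − bcd.
The 10×5 boundary matrix has rank 4 and Smith normal form diag(1,1,1,1).

Computing H_k = (kernel of ∂_k) / (image of ∂_{k+1}):

  H_0: rank C_0 − rank ∂_1 = 5 − 4 = 1, and the invariant factors of ∂_1 are all 1, so H_0 = Z.
  H_1: rank ker ∂_1 − rank ∂_2 = (10 − 4) − 6 = 0, and the invariant factors of ∂_2 are all 1, so H_1 = 0.
  H_2: rank ker ∂_2 − rank ∂_3 = (10 − 6) − 4 = 0, and the invariant factors of ∂_3 are all 1, so H_2 = 0.
  H_3: rank ker ∂_3 − rank ∂_4 = (5 − 4) − 0 = 1, and there is no ∂_4, so H_3 = Z.

As a check, the Euler characteristic is 5 − 10 + 10 − 5 = 0, which agrees with 1 − 0 + 0 − 1 = 0.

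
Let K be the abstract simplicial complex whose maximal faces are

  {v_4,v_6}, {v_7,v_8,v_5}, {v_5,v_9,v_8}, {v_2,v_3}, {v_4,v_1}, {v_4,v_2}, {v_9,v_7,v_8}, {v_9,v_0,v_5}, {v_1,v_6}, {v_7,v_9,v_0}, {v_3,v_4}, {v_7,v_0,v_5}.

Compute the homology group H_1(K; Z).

H_1 ≅ Z^2.

Fix the vertex order v_0 < v_1 < v_2 < v_3 < v_4 < v_5 < v_6 < v_7 < v_8 < v_9 and write every simplex with vertices in increasing order. Then dim K = 2 and the simplices of K are:

  0-simplices (10): [v_0], [v_1], [v_2], [v_3], [v_4], [v_5], [v_6], [v_7], [v_8], [v_9]
  1-simplices (15): (15 of them)
  2-simplices (6): [v_0,v_5,v_7], [v_0,v_5,v_9], [v_0,v_7,v_9], [v_5,v_7,v_8], [v_5,v_8,v_9], [v_7,v_8,v_9]

Hence C_0 ≅ Z^10, C_1 ≅ Z^15, C_2 ≅ Z^6.

Boundary ∂_1: C_1 → C_0 maps an edge to its endpoints' difference, ∂[p,q] = q − p. For instance
  ∂[v_2,v_4] = [v_4] − [v_2].
This gives a 10×15 integer matrix of rank 8; reducing to Smith normal form yields diagonal entries (1,1,1,1,1,1,1,1).

∂_2: C_2 → C_1 sends each 2-simplex [p,q,r] to [q,r] − [p,r] + [p,q]. For instance
  ∂[v_7,v_8,v_9] = [v_8,v_9] − [v_7,v_9] + [v_7,v_8],
  ∂[v_0,v_7,v_9] = [v_7,v_9] − [v_0,v_9] + [v_0,v_7].
The 15×6 boundary matrix has rank 5 and Smith normal form diag(1,1,1,1,1).

From H_k ≅ ker(∂_k) / im(∂_{k+1}) we obtain:

  H_1: rank ker ∂_1 − rank ∂_2 = (15 − 8) − 5 = 2, and the invariant factors of ∂_2 are all 1, so H_1 ≅ Z^2.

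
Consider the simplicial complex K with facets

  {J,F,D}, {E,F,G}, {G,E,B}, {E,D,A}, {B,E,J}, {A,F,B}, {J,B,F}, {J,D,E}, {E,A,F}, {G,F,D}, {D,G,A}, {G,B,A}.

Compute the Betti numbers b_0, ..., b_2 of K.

Take the total order A < B < D < E < F < G < J on the vertex set. Then K (dimension 2) consists of the simplices:

  0-simplices (7): A, B, D, E, F, G, J
  1-simplices (18): AB, AD, AE, AF, AG, BE, BF, BG, BJ, DE, DF, DG, DJ, EF, EG, EJ, FG, FJ
  2-simplices (12): ABF, ABG, ADE, ADG, AEF, BEG, BEJ, BFJ, DEJ, DFG, DFJ, EFG

so the chain groups are C_0 ≅ Z^7, C_1 ≅ Z^18, C_2 ≅ Z^12.

The boundary map ∂_1: C_1 → C_0 sends each edge [p,q] (with p < q) to q − p.
The resulting 7×18 matrix has rank 6, and its Smith normal form has invariant factors (1,1,1,1,1,1).

Boundary ∂_2: C_2 → C_1 sends each 2-simplex [p,q,r] to [q,r] − [p,r] + [p,q]. For instance
  ∂ABF = BF − AF + AB,
  ∂DFG = FG − DG + DF.
The resulting 18×12 matrix has rank 12, and its Smith normal form has invariant factors (1,1,1,1,1,1,1,1,1,1,1,2).

Now H_k = ker ∂_k / im ∂_{k+1}, so:

  H_0: rank C_0 − rank ∂_1 = 7 − 6 = 1, and the invariant factors of ∂_1 are all 1, so H_0 ≅ Z.
  H_1: rank ker ∂_1 − rank ∂_2 = (18 − 6) − 12 = 0, and ∂_2 has invariant factor 2 > 1, so H_1 ≅ Z/2Z.
  H_2: rank ker ∂_2 − rank ∂_3 = (12 − 12) − 0 = 0, and there is no ∂_3, so H_2 ≅ 0.

As a check, the Euler characteristic is 7 − 18 + 12 = 1, which agrees with 1 − 0 + 0 = 1.
(K is a triangulation of the real projective plane RP^2.)

Hence the Betti numbers are b_0 = 1, b_1 = 0, b_2 = 0.

b_0 = 1, b_1 = 0, b_2 = 0.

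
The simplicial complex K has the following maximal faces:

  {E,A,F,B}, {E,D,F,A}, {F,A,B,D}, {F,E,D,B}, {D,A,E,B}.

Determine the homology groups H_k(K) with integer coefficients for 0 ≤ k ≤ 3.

H_0 = Z,  H_1 = 0,  H_2 = 0,  H_3 = Z.

Fix the vertex order A < B < D < E < F and write every simplex with vertices in increasing order. Then dim K = 3 and the simplices of K are:

  0-simplices (5): A, B, D, E, F
  1-simplices (10): AB, AD, AE, AF, BD, BE, BF, DE, DF, EF
  2-simplices (10): ABD, ABE, ABF, ADE, ADF, AEF, BDE, BDF, BEF, DEF
  3-simplices (5): ABDE, ABDF, ABEF, ADEF, BDEF

so the chain groups are C_0 ≅ Z^5, C_1 ≅ Z^10, C_2 ≅ Z^10, C_3 ≅ Z^5.

The boundary map ∂_1: C_1 → C_0 sends each edge [p,q] (with p < q) to q − p. For instance
  ∂DE = E − D.
The resulting 5×10 matrix has rank 4, and its Smith normal form has invariant factors (1,1,1,1).

∂_2: C_2 → C_1 acts by ∂[p,q,r] = [q,r] − [p,r] + [p,q]. For instance
  ∂BDE = DE − BE + BD,
  ∂AEF = EF − AF + AE.
As a 10×10 matrix over Z this has rank 6, with invariant factors (1,1,1,1,1,1).

∂_3: C_3 → C_2 sends each 3-simplex σ to the alternating sum Σ_i (−1)^i (σ with its i-th vertex removed). For instance
  ∂BDEF = DEF − BEF + BDF − BDE,
  ∂ABDE = BDE − ADE + ABE − ABD.
As a 10×5 matrix over Z this has rank 4, with invariant factors (1,1,1,1).

Computing H_k = (kernel of ∂_k) / (image of ∂_{k+1}):

  H_0: rank C_0 − rank ∂_1 = 5 − 4 = 1, and the invariant factors of ∂_1 are all 1, so H_0 = Z.
  H_1: rank ker ∂_1 − rank ∂_2 = (10 − 4) − 6 = 0, and the invariant factors of ∂_2 are all 1, so H_1 = 0.
  H_2: rank ker ∂_2 − rank ∂_3 = (10 − 6) − 4 = 0, and the invariant factors of ∂_3 are all 1, so H_2 = 0.
  H_3: rank ker ∂_3 − rank ∂_4 = (5 − 4) − 0 = 1, and there is no ∂_4, so H_3 = Z.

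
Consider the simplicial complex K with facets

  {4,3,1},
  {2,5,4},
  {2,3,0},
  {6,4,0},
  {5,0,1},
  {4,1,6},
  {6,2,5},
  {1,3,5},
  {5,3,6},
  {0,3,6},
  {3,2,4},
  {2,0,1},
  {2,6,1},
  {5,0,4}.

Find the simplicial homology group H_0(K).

We work with the vertex ordering 0 < 1 < 2 < 3 < 4 < 5 < 6. The simplices of K, each written with vertices in increasing order, are:

  0-simplices (7): [0], [1], [2], [3], [4], [5], [6]
  1-simplices (21): [0,1], [0,2], [0,3], [0,4], [0,5], [0,6], [1,2], [1,3], [1,4], [1,5], [1,6], [2,3], [2,4], [2,5], [2,6], [3,4], [3,5], [3,6], [4,5], [4,6], [5,6]
  2-simplices (14): [0,1,2], [0,1,5], [0,2,3], [0,3,6], [0,4,5], [0,4,6], [1,2,6], [1,3,4], [1,3,5], [1,4,6], [2,3,4], [2,4,5], [2,5,6], [3,5,6]

so the chain groups are C_0 ≅ Z^7, C_1 ≅ Z^21, C_2 ≅ Z^14.

The boundary map ∂_1: C_1 → C_0 is given by ∂[p,q] = [q] − [p]. For instance
  ∂[0,1] = [1] − [0].
As a 7×21 matrix over Z this has rank 6, with invariant factors (1,1,1,1,1,1).

∂_2: C_2 → C_1 maps a triangle to the signed sum of its edges. For instance
  ∂[1,3,4] = [3,4] − [1,4] + [1,3],
  ∂[0,4,6] = [4,6] − [0,6] + [0,4].
As a 21×14 matrix over Z this has rank 13, with invariant factors (1,1,1,1,1,1,1,1,1,1,1,1,1).

Now H_k = ker ∂_k / im ∂_{k+1}, so:

  H_0: rank C_0 − rank ∂_1 = 7 − 6 = 1, and the invariant factors of ∂_1 are all 1, so H_0 = Z.

H_0 = Z.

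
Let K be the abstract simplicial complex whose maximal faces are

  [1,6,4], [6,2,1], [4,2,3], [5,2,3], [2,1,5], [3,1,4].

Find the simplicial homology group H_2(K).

Take the total order 1 < 2 < 3 < 4 < 5 < 6 on the vertex set. Then K (dimension 2) consists of the simplices:

  0-simplices (6): [1], [2], [3], [4], [5], [6]
  1-simplices (12): [1,2], [1,3], [1,4], [1,5], [1,6], [2,3], [2,4], [2,5], [2,6], [3,4], [3,5], [4,6]
  2-simplices (6): [1,2,5], [1,2,6], [1,3,4], [1,4,6], [2,3,4], [2,3,5]

giving chain groups C_0 ≅ Z^6, C_1 ≅ Z^12, C_2 ≅ Z^6.

∂_1: C_1 → C_0 sends each edge [p,q] (with p < q) to q − p. For instance
  ∂[2,4] = [4] − [2].
As a 6×12 matrix over Z this has rank 5, with invariant factors (1,1,1,1,1).

Boundary ∂_2: C_2 → C_1 acts by ∂[p,q,r] = [q,r] − [p,r] + [p,q]. For instance
  ∂[1,2,6] = [2,6] − [1,6] + [1,2],
  ∂[1,3,4] = [3,4] − [1,4] + [1,3].
As a 12×6 matrix over Z this has rank 6, with invariant factors (1,1,1,1,1,1).

Now H_k = ker ∂_k / im ∂_{k+1}, so:

  H_2: rank ker ∂_2 − rank ∂_3 = (6 − 6) − 0 = 0, and there is no ∂_3, so H_2 = 0.

H_2 ≅ 0.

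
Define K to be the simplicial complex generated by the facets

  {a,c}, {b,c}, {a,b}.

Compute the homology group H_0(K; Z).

H_0 ≅ Z.

Fix the vertex order a < b < c and write every simplex with vertices in increasing order. Then dim K = 1 and the simplices of K are:

  0-simplices (3): a, b, c
  1-simplices (3): ab, ac, bc

giving chain groups C_0 ≅ Z^3, C_1 ≅ Z^3.

∂_1: C_1 → C_0 maps an edge to its endpoints' difference, ∂[p,q] = q − p.
As a 3×3 matrix over Z this has rank 2, with invariant factors (1,1).

Reading off H_k = ker ∂_k / im ∂_{k+1}:

  H_0: rank C_0 − rank ∂_1 = 3 − 2 = 1, and the invariant factors of ∂_1 are all 1, so H_0 = Z.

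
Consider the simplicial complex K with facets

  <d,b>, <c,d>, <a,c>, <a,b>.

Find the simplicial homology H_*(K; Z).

Fix the vertex order a < b < c < d and write every simplex with vertices in increasing order. Then dim K = 1 and the simplices of K are:

  0-simplices (4): a, b, c, d
  1-simplices (4): ab, ac, bd, cd

so the chain groups are C_0 ≅ Z^4, C_1 ≅ Z^4.

∂_1: C_1 → C_0 sends each edge [p,q] (with p < q) to q − p.
This gives a 4×4 integer matrix of rank 3; reducing to Smith normal form yields diagonal entries (1,1,1).

Now H_k = ker ∂_k / im ∂_{k+1}, so:

  H_0: rank C_0 − rank ∂_1 = 4 − 3 = 1, and the invariant factors of ∂_1 are all 1, so H_0 = Z.
  H_1: rank ker ∂_1 − rank ∂_2 = (4 − 3) − 0 = 1, and there is no ∂_2, so H_1 = Z.

As a check, the Euler characteristic is 4 − 4 = 0, which agrees with 1 − 1 = 0.

H_0 = Z,  H_1 = Z.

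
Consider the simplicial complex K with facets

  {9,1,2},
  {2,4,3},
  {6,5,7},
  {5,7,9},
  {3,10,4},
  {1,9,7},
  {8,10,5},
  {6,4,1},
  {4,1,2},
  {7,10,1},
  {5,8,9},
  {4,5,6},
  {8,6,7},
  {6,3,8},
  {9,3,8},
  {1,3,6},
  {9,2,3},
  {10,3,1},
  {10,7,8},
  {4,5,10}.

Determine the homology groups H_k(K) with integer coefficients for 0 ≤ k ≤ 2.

Fix the vertex order 1 < 2 < 3 < 4 < 5 < 6 < 7 < 8 < 9 < 10 and write every simplex with vertices in increasing order. Then dim K = 2 and the simplices of K are:

  0-simplices (10): [1], [2], [3], [4], [5], [6], [7], [8], [9], [10]
  1-simplices (30): (30 of them)
  2-simplices (20): (20 of them)

so the chain groups are C_0 ≅ Z^10, C_1 ≅ Z^30, C_2 ≅ Z^20.

The boundary map ∂_1: C_1 → C_0 sends each edge [p,q] (with p < q) to q − p.
As a 10×30 matrix over Z this has rank 9, with invariant factors (1,1,1,1,1,1,1,1,1).

The boundary map ∂_2: C_2 → C_1 maps a triangle to the signed sum of its edges. For instance
  ∂[4,5,6] = [5,6] − [4,6] + [4,5],
  ∂[5,8,9] = [8,9] − [5,9] + [5,8].
The 30×20 boundary matrix has rank 20 and Smith normal form diag(1,1,1,1,1,1,1,1,1,1,1,1,1,1,1,1,1,1,1,2).

From H_k ≅ ker(∂_k) / im(∂_{k+1}) we obtain:

  H_0: rank C_0 − rank ∂_1 = 10 − 9 = 1, and the invariant factors of ∂_1 are all 1, so H_0 = Z.
  H_1: rank ker ∂_1 − rank ∂_2 = (30 − 9) − 20 = 1, and ∂_2 has invariant factor 2 > 1, so H_1 = Z ⊕ Z/2Z.
  H_2: rank ker ∂_2 − rank ∂_3 = (20 − 20) − 0 = 0, and there is no ∂_3, so H_2 = 0.

H_0 ≅ Z,  H_1 ≅ Z ⊕ Z/2Z,  H_2 = 0.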